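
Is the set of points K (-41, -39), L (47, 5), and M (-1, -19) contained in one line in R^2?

KL = (88, 44), KM = (40, 20).
Twice the signed area of △KLM is (88)(20) − (44)(40) = 0.
The triangle is degenerate (zero area), so the points are collinear.

Yes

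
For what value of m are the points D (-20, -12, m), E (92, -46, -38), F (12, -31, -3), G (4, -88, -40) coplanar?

Coplanarity ⇔ det[DE; DF; DG] = 0.
Expanding, this is linear in m: (-4680)m + (93600) = 0.
So m = 20.

20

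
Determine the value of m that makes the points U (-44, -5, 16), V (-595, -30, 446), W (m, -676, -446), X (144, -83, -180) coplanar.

Normal to plane UVX: n = (38440, -27156, 47678); plane equation n·P = -792732.
Requiring n·W = -792732: (38440)m + (-2906932) = -792732.
So m = 55.

55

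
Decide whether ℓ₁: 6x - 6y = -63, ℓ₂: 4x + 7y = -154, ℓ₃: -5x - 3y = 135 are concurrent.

Intersecting ℓ₁ and ℓ₂: solving the 2×2 system gives (x, y) = (-455/22, -112/11).
Substitute into ℓ₃: (-5)(-455/22) + (-3)(-112/11) = 2947/22.
But ℓ₃ requires 135 ≠ 2947/22, so the three lines have no common point.

No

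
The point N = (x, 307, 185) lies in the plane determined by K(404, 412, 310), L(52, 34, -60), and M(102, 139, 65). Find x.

354

The plane through K, L, M has equation −8400x + 25500y − 18060z = 1513800.
Substituting N: (-8400)x + (4487400) = 1513800, so x = 354.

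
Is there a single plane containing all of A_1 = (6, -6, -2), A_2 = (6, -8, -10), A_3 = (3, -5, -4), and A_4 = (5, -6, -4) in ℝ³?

Yes

The four points are coplanar iff the 3×3 determinant with rows A_1A_2, A_1A_3, A_1A_4 is zero.
Rows: (0, -2, -8), (-3, 1, -2), (-1, 0, -2).
Expanding along the first row: (0)(-2) − (-2)(4) + (-8)(1) = 0.
Zero determinant ⇒ coplanar.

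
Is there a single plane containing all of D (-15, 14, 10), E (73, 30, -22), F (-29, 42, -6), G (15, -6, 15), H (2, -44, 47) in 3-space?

No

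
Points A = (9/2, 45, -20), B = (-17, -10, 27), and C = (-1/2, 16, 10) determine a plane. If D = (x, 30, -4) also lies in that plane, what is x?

A normal to the plane is n = AB × AC = (-287, 410, 697/2).
D lies in the plane iff n · AD = 0.
This gives (-287)x + (1435/2) = 0, so x = 5/2.

5/2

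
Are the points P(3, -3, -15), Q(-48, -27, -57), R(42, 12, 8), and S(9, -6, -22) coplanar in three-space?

With P as base: PQ = (-51, -24, -42), PR = (39, 15, 23), PS = (6, -3, -7).
PR × PS = (-36, 411, -207).
PQ · (PR × PS) = 666.
Since 666 ≠ 0, the four points are not coplanar.

No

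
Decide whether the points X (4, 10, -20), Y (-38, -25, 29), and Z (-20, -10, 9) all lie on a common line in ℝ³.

No

XY = (-42, -35, 49), XZ = (-24, -20, 29).
XY × XZ = (-35, 42, 0).
The cross product is nonzero, so the points do not lie on one line.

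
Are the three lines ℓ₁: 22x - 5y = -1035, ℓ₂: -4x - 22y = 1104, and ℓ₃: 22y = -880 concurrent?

No

Intersecting ℓ₁ and ℓ₂: solving the 2×2 system gives (x, y) = (-4715/84, -1679/42).
Substitute into ℓ₃: (0)(-4715/84) + (22)(-1679/42) = -18469/21.
But ℓ₃ requires -880 ≠ -18469/21, so the three lines have no common point.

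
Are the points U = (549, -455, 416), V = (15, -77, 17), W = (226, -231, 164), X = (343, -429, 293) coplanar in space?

No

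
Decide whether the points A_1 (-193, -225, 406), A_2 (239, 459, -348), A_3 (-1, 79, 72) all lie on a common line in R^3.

A_1A_2 = (432, 684, -754), A_1A_3 = (192, 304, -334).
A_1A_2 × A_1A_3 = (760, -480, 0).
The cross product is nonzero, so the points do not lie on one line.

No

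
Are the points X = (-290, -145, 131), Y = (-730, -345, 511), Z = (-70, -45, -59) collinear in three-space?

Yes

XY = (-440, -200, 380), XZ = (220, 100, -190).
Each component of XZ is -1/2 times the corresponding component of XY, so XZ = -1/2·XY and the points are collinear.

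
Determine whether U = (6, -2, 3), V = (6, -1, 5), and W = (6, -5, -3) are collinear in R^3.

UV = (0, 1, 2), UW = (0, -3, -6).
UV × UW = (0, 0, 0).
The cross product vanishes, so the three points are collinear.

Yes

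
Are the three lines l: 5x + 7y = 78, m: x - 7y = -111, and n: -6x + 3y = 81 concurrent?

No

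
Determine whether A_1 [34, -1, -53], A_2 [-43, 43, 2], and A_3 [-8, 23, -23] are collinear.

Yes

A_1A_2 = (-77, 44, 55), A_1A_3 = (-42, 24, 30).
Each component of A_1A_3 is 6/11 times the corresponding component of A_1A_2, so A_1A_3 = 6/11·A_1A_2 and the points are collinear.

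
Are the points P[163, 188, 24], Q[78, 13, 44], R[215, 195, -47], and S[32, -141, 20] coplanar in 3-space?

Yes

The four points are coplanar iff the 3×3 determinant with rows PQ, PR, PS is zero.
Rows: (-85, -175, 20), (52, 7, -71), (-131, -329, -4).
Expanding along the first row: (-85)(-23387) − (-175)(-9509) + (20)(-16191) = 0.
Zero determinant ⇒ coplanar.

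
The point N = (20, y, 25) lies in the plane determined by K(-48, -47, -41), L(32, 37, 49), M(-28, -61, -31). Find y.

-5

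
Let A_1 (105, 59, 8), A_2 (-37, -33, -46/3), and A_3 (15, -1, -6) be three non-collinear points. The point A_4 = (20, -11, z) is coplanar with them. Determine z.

Coplanarity requires A_1A_2 · (A_1A_3 × A_1A_4) = 0.
A_1A_2 = (-142, -92, -70/3), A_1A_3 = (-90, -60, -14); the triple product is linear in z with coefficient 240 and constant term -240.
Setting it to zero: z = 1.

1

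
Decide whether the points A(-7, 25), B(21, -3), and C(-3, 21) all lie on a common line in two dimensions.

Yes

AB = (28, -28), AC = (4, -4).
Checking proportionality: AC = 1/7·AB, so the vectors are parallel and the points are collinear.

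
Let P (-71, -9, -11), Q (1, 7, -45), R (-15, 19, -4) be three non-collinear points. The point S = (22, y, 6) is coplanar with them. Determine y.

40

The plane through P, Q, R has equation 1064x − 2408y + 1120z = -66192.
Substituting S: (-2408)y + (30128) = -66192, so y = 40.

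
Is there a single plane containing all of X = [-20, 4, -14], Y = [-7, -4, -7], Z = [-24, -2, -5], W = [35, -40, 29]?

Yes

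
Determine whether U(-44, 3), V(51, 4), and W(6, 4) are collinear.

UV = (95, 1), UW = (50, 1).
det[UV; UW] = (95)(1) − (1)(50) = 45.
The determinant is nonzero, so they are not collinear.

No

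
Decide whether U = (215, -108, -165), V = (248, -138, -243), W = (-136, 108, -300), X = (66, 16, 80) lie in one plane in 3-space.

The four points are coplanar iff the 3×3 determinant with rows UV, UW, UX is zero.
Rows: (33, -30, -78), (-351, 216, -135), (-149, 124, 245).
Expanding along the first row: (33)(69660) − (-30)(-106110) + (-78)(-11340) = 0.
Zero determinant ⇒ coplanar.

Yes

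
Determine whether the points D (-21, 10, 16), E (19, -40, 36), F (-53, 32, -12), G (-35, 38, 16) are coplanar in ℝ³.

Yes

The four points are coplanar iff the 3×3 determinant with rows DE, DF, DG is zero.
Rows: (40, -50, 20), (-32, 22, -28), (-14, 28, 0).
Expanding along the first row: (40)(784) − (-50)(-392) + (20)(-588) = 0.
Zero determinant ⇒ coplanar.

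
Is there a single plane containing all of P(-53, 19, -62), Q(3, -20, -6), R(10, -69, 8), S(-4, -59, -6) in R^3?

With P as base: PQ = (56, -39, 56), PR = (63, -88, 70), PS = (49, -78, 56).
PR × PS = (532, -98, -602).
PQ · (PR × PS) = -98.
Since -98 ≠ 0, the four points are not coplanar.

No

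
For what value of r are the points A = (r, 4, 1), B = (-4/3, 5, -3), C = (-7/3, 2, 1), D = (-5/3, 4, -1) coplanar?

The points are coplanar iff AB · (AC × AD) = 0.
Expanding, this is linear in r: (2)r + (10/3) = 0.
So r = -5/3.

-5/3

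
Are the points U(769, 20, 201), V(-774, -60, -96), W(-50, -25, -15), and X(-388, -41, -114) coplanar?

The four points are coplanar iff the 3×3 determinant with rows UV, UW, UX is zero.
Rows: (-1543, -80, -297), (-819, -45, -216), (-1157, -61, -315).
Expanding along the first row: (-1543)(999) − (-80)(8073) + (-297)(-2106) = -270135.
Nonzero ⇒ not coplanar.

No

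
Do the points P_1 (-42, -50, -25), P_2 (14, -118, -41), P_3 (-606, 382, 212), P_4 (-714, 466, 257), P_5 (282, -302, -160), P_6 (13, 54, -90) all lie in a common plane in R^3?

No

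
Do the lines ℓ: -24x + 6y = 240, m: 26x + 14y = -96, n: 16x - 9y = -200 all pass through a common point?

Intersecting ℓ and m: solving the 2×2 system gives (x, y) = (-8, 8).
Substitute into n: (16)(-8) + (-9)(8) = -200.
This equals -200, so (-8, 8) lies on all three lines and they are concurrent.

Yes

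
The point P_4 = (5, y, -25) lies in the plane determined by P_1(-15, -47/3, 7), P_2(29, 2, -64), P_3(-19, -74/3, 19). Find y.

The plane through P_1, P_2, P_3 has equation −427x − 244y − (976/3)z = 23851/3.
Substituting P_4: (-244)y + (17995/3) = 23851/3, so y = -8.

-8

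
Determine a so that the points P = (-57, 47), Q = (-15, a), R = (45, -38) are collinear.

The three points are collinear iff det[PQ; PR] = 0.
This determinant is linear in a: (-102)a + (1224) = 0, so a = 12.

12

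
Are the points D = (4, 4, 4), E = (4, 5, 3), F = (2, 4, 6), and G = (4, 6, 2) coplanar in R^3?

Yes

A normal to the plane through D, E, F is n = DE × DF = (2, 2, 2).
The plane has equation n·P = 24. For G: n·G = 24.
Equal, so G lies in the plane and all four are coplanar.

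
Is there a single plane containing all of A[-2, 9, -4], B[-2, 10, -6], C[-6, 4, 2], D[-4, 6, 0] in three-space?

The four points are coplanar iff the 3×3 determinant with rows AB, AC, AD is zero.
Rows: (0, 1, -2), (-4, -5, 6), (-2, -3, 4).
Expanding along the first row: (0)(-2) − (1)(-4) + (-2)(2) = 0.
Zero determinant ⇒ coplanar.

Yes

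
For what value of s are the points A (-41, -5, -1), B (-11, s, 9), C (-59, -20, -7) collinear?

Direction AC = (-18, -15, -6). From the x-coordinate of B, the parameter along the line is τ = (-11 − (-41))/(-18) = -5/3.
Then s = (-5) + (-5/3)·(-15) = 20.

20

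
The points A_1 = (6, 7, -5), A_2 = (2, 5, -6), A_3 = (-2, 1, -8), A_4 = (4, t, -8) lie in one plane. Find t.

Normal to plane A_1A_2A_3: n = (0, -4, 8); plane equation n·P = -68.
Requiring n·A_4 = -68: (-4)t + (-64) = -68.
So t = 1.

1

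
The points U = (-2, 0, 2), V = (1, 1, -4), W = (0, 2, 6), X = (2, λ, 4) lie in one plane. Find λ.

Coplanarity ⇔ det[UV; UW; UX] = 0.
Expanding, this is linear in λ: (-24)λ + (72) = 0.
So λ = 3.

3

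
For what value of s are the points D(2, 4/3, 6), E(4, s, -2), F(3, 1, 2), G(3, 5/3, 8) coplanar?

2/3

The points are coplanar iff DE · (DF × DG) = 0.
Expanding, this is linear in s: (-6)s + (4) = 0.
So s = 2/3.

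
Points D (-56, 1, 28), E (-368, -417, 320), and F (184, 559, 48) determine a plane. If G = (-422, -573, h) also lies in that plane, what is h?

284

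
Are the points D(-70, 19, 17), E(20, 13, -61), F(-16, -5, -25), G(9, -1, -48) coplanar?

Yes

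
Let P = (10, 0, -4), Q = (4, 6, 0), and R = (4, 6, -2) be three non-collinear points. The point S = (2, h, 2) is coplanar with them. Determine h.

8

A normal to the plane is n = PQ × PR = (-12, -12, 0).
S lies in the plane iff n · PS = 0.
This gives (-12)h + (96) = 0, so h = 8.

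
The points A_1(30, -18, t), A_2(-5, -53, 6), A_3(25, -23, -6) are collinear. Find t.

Direction A_2A_3 = (30, 30, -12). From the x-coordinate of A_1, the parameter along the line is τ = (30 − (-5))/30 = 7/6.
Then t = 6 + 7/6·(-12) = -8.

-8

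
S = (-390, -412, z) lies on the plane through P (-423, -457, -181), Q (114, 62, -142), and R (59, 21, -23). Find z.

-46

A normal to the plane is n = PQ × PR = (63360, -66048, 6528).
S lies in the plane iff n · PS = 0.
This gives (6528)z + (300288) = 0, so z = -46.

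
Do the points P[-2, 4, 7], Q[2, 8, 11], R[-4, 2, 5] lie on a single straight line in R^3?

Yes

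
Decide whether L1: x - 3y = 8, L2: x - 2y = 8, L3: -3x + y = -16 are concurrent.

No

Lines aᵢx + bᵢy = cᵢ with pairwise distinct directions are concurrent exactly when det[aᵢ bᵢ cᵢ] = 0.
Here the determinant is 8.
Nonzero, so no common point exists.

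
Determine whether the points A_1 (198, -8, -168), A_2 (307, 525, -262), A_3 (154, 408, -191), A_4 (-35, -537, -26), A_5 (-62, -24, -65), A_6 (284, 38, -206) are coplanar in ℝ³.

Yes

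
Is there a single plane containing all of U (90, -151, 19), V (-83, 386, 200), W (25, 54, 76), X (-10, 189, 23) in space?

A normal to the plane through U, V, W is n = UV × UW = (-6496, -1904, -560).
The plane has equation n·P = -307776. For X: n·X = -307776.
Equal, so X lies in the plane and all four are coplanar.

Yes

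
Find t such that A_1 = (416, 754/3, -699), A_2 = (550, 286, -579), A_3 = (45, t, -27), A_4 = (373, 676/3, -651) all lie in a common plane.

The points are coplanar iff A_1A_2 · (A_1A_3 × A_1A_4) = 0.
Expanding, this is linear in t: (11592)t + (200928) = 0.
So t = -52/3.

-52/3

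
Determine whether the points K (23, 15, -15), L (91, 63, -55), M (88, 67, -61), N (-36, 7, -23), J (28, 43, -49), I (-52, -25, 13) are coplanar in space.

No

The plane through K, L, M has normal n = KL × KM = (-128, 528, 416) and equation n·P = -1264.
Checking the remaining points: n·N = -1264, n·J = -1264, n·I = -1136.
Since n·I = -1136 ≠ -1264, I is off the plane and the points are not all coplanar.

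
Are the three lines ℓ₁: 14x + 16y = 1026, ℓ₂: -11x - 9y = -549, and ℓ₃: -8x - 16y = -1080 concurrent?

The three lines meet at one point iff the augmented coefficient matrix [aᵢ bᵢ cᵢ] has rank < 3, i.e. its determinant vanishes.
Here the determinant is 0.
It vanishes, so the lines are concurrent at (-9, 72).

Yes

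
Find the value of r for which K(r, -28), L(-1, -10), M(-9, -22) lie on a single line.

The three points are collinear iff det[KL; KM] = 0.
This determinant is linear in r: (12)r + (156) = 0, so r = -13.

-13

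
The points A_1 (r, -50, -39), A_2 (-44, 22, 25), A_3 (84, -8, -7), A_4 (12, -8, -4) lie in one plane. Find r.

-44

Coplanarity ⇔ det[A_1A_2; A_1A_3; A_1A_4] = 0.
Expanding, this is linear in r: (90)r + (3960) = 0.
So r = -44.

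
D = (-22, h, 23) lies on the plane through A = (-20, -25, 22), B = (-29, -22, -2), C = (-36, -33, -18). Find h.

The plane through A, B, C has equation −312x + 24y + 120z = 8280.
Substituting D: (24)h + (9624) = 8280, so h = -56.

-56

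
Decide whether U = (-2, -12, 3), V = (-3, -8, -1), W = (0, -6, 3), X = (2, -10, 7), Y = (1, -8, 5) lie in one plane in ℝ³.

No

The plane through U, V, W has normal n = UV × UW = (24, -8, -14) and equation n·P = 6.
Checking the remaining points: n·X = 30, n·Y = 18.
Since n·X = 30 ≠ 6, X is off the plane and the points are not all coplanar.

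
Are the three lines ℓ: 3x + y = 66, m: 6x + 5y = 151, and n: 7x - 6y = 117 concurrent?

The three lines meet at one point iff the augmented coefficient matrix [aᵢ bᵢ cᵢ] has rank < 3, i.e. its determinant vanishes.
Here the determinant is 142.
Nonzero, so no common point exists.

No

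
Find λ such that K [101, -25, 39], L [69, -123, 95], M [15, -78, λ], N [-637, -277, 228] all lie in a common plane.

Normal to plane KLN: n = (-4410, -35280, -64260); plane equation n·P = -2069550.
Requiring n·M = -2069550: (-64260)λ + (2685690) = -2069550.
So λ = 74.

74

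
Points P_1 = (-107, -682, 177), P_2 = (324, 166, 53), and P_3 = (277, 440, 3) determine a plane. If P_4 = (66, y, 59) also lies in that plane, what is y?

52

Coplanarity requires P_1P_2 · (P_1P_3 × P_1P_4) = 0.
P_1P_2 = (431, 848, -124), P_1P_3 = (384, 1122, -174); the triple product is linear in y with coefficient 27378 and constant term -1423656.
Setting it to zero: y = 52.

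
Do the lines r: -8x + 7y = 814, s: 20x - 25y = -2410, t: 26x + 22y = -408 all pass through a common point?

Lines aᵢx + bᵢy = cᵢ with pairwise distinct directions are concurrent exactly when det[aᵢ bᵢ cᵢ] = 0.
Here the determinant is 0.
It vanishes, so the lines are concurrent at (-58, 50).

Yes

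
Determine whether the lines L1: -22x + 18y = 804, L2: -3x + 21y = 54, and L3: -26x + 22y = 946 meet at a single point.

The three lines meet at one point iff the augmented coefficient matrix [aᵢ bᵢ cᵢ] has rank < 3, i.e. its determinant vanishes.
Here the determinant is 816.
Nonzero, so no common point exists.

No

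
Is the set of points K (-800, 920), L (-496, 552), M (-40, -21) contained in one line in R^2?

No

KL = (304, -368), KM = (760, -941).
If collinear, KM would be a scalar multiple of KL. But (304)·(-941) ≠ (-368)·(760) (difference -6384), so they are not parallel; the points are not collinear.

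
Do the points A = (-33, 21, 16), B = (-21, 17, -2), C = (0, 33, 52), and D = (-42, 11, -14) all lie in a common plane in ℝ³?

A normal to the plane through A, B, C is n = AB × AC = (72, -1026, 276).
The plane has equation n·P = -19506. For D: n·D = -18174.
-18174 ≠ -19506, so D is off the plane.

No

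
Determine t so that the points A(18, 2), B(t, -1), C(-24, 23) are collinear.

24

Collinearity: (B − A) must be parallel to (C − A) = (-42, 21).
Cross-multiplying the components: (t − 18)·(21) = (-3)·(-42).
Solving gives t = 24.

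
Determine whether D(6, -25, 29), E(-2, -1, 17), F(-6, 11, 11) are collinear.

Yes

DE = (-8, 24, -12), DF = (-12, 36, -18).
Each component of DF is 3/2 times the corresponding component of DE, so DF = 3/2·DE and the points are collinear.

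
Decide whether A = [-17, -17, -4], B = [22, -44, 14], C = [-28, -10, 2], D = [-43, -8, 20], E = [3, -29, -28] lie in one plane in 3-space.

No

The plane through A, B, C has normal n = AB × AC = (-288, -432, -24) and equation n·P = 12336.
Checking the remaining points: n·D = 15360, n·E = 12336.
Since n·D = 15360 ≠ 12336, D is off the plane and the points are not all coplanar.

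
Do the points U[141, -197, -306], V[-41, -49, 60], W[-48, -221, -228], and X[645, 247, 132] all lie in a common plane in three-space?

A normal to the plane through U, V, W is n = UV × UW = (20328, -54978, 32340).
The plane has equation n·P = 3800874. For X: n·X = 3800874.
Equal, so X lies in the plane and all four are coplanar.

Yes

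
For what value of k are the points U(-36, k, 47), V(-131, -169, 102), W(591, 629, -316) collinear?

-64

Direction VW = (722, 798, -418). From the x-coordinate of U, the parameter along the line is τ = (-36 − (-131))/722 = 5/38.
Then k = (-169) + 5/38·(798) = -64.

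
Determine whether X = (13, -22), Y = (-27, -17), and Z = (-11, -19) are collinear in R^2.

Yes

XY = (-40, 5), XZ = (-24, 3).
Twice the signed area of △XYZ is (-40)(3) − (5)(-24) = 0.
The triangle is degenerate (zero area), so the points are collinear.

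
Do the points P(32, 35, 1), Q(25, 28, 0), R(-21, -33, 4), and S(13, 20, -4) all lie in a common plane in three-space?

A normal to the plane through P, Q, R is n = PQ × PR = (-89, 74, 105).
The plane has equation n·X = -153. For S: n·S = -97.
-97 ≠ -153, so S is off the plane.

No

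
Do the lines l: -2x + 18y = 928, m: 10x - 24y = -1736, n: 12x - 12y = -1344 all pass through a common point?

Intersecting l and m: solving the 2×2 system gives (x, y) = (-68, 44).
Substitute into n: (12)(-68) + (-12)(44) = -1344.
This equals -1344, so (-68, 44) lies on all three lines and they are concurrent.

Yes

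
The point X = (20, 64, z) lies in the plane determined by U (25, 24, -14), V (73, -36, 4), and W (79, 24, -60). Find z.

-49

A normal to the plane is n = UV × UW = (2760, 3180, 3240).
X lies in the plane iff n · UX = 0.
This gives (3240)z + (158760) = 0, so z = -49.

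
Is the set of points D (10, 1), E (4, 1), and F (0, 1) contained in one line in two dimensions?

Yes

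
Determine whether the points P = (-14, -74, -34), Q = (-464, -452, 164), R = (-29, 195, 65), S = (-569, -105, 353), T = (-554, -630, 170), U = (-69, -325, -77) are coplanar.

Yes

The plane through P, Q, R has normal n = PQ × PR = (-90684, 41580, -126720) and equation n·X = 2501136.
Checking the remaining points: n·S = 2501136, n·T = 2501136, n·U = 2501136.
All equal 2501136, so all 6 points lie in one plane.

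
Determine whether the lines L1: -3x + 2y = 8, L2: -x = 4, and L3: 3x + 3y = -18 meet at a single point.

Intersecting L1 and L2: solving the 2×2 system gives (x, y) = (-4, -2).
Substitute into L3: (3)(-4) + (3)(-2) = -18.
This equals -18, so (-4, -2) lies on all three lines and they are concurrent.

Yes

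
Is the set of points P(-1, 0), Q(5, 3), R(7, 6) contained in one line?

PQ = (6, 3), PR = (8, 6).
If collinear, PR would be a scalar multiple of PQ. But (6)·(6) ≠ (3)·(8) (difference 12), so they are not parallel; the points are not collinear.

No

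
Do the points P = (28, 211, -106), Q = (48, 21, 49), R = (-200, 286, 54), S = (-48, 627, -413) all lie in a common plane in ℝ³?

Yes

With P as base: PQ = (20, -190, 155), PR = (-228, 75, 160), PS = (-76, 416, -307).
PR × PS = (-89585, -82156, -89148).
PQ · (PR × PS) = 0.
The scalar triple product vanishes, so the four points are coplanar.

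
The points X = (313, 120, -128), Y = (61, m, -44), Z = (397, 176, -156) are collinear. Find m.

-48

Collinearity requires XY × XZ = 0; each component is linear in m.
The x-component gives (-28)m + (-1344) = 0, so m = -48.
The remaining components then also vanish.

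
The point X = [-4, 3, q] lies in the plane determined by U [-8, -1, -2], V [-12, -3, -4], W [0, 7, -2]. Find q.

-2

A normal to the plane is n = UV × UW = (16, -16, -16).
X lies in the plane iff n · UX = 0.
This gives (-16)q + (-32) = 0, so q = -2.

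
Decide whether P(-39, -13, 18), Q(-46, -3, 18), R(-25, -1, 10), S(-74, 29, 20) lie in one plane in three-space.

Yes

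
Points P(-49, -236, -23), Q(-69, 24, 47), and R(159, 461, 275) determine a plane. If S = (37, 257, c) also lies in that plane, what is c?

162

Coplanarity requires PQ · (PR × PS) = 0.
PQ = (-20, 260, 70), PR = (208, 697, 298); the triple product is linear in c with coefficient -68020 and constant term 11019240.
Setting it to zero: c = 162.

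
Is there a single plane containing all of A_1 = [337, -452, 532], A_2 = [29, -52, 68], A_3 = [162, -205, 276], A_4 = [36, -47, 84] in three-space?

Yes

With A_1 as base: A_1A_2 = (-308, 400, -464), A_1A_3 = (-175, 247, -256), A_1A_4 = (-301, 405, -448).
A_1A_3 × A_1A_4 = (-6976, -1344, 3472).
A_1A_2 · (A_1A_3 × A_1A_4) = 0.
The scalar triple product vanishes, so the four points are coplanar.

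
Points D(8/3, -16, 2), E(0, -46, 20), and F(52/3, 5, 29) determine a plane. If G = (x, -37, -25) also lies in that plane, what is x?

-12

The plane through D, E, F has equation −1188x + 336y + 384z = -7776.
Substituting G: (-1188)x + (-22032) = -7776, so x = -12.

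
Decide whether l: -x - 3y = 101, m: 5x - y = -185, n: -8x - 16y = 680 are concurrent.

Intersecting l and m: solving the 2×2 system gives (x, y) = (-41, -20).
Substitute into n: (-8)(-41) + (-16)(-20) = 648.
But n requires 680 ≠ 648, so the three lines have no common point.

No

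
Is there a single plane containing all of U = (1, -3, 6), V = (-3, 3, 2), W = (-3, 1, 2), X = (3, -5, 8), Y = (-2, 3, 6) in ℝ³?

No

The plane through U, V, W has normal n = UV × UW = (-8, 0, 8) and equation n·P = 40.
Checking the remaining points: n·X = 40, n·Y = 64.
Since n·Y = 64 ≠ 40, Y is off the plane and the points are not all coplanar.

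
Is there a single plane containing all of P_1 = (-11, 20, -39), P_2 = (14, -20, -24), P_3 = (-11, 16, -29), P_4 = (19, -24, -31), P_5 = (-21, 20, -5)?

The plane through P_1, P_2, P_3 has normal n = P_1P_2 × P_1P_3 = (-340, -250, -100) and equation n·P = 2640.
Checking the remaining points: n·P_4 = 2640, n·P_5 = 2640.
All equal 2640, so all 5 points lie in one plane.

Yes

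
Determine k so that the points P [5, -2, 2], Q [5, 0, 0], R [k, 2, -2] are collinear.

5

Collinearity requires PQ × PR = 0; each component is linear in k.
The y-component gives (-2)k + (10) = 0, so k = 5.
The remaining components then also vanish.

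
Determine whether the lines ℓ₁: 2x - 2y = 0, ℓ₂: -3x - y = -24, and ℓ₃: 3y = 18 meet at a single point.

The three lines meet at one point iff the augmented coefficient matrix [aᵢ bᵢ cᵢ] has rank < 3, i.e. its determinant vanishes.
Here the determinant is 0.
It vanishes, so the lines are concurrent at (6, 6).

Yes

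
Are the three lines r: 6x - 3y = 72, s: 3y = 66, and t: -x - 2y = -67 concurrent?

Yes

Lines aᵢx + bᵢy = cᵢ with pairwise distinct directions are concurrent exactly when det[aᵢ bᵢ cᵢ] = 0.
Here the determinant is 0.
It vanishes, so the lines are concurrent at (23, 22).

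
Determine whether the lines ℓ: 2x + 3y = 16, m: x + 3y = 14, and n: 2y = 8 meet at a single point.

The three lines meet at one point iff the augmented coefficient matrix [aᵢ bᵢ cᵢ] has rank < 3, i.e. its determinant vanishes.
Here the determinant is 0.
It vanishes, so the lines are concurrent at (2, 4).

Yes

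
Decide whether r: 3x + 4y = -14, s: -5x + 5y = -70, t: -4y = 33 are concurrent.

Intersecting r and s: solving the 2×2 system gives (x, y) = (6, -8).
Substitute into t: (0)(6) + (-4)(-8) = 32.
But t requires 33 ≠ 32, so the three lines have no common point.

No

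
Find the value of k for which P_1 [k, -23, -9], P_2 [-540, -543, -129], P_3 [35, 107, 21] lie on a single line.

Direction P_2P_3 = (575, 650, 150). From the y-coordinate of P_1, the parameter along the line is τ = (-23 − (-543))/650 = 4/5.
Then k = (-540) + 4/5·(575) = -80.

-80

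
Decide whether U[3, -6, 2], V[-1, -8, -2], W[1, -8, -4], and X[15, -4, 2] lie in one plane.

No

With U as base: UV = (-4, -2, -4), UW = (-2, -2, -6), UX = (12, 2, 0).
UW × UX = (12, -72, 20).
UV · (UW × UX) = 16.
Since 16 ≠ 0, the four points are not coplanar.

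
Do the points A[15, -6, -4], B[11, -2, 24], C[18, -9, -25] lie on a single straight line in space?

AB = (-4, 4, 28), AC = (3, -3, -21).
AB × AC = (0, 0, 0).
The cross product vanishes, so the three points are collinear.

Yes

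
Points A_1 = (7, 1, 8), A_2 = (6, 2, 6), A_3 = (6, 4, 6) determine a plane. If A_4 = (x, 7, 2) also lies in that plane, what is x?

A normal to the plane is n = A_1A_2 × A_1A_3 = (4, 0, -2).
A_4 lies in the plane iff n · A_1A_4 = 0.
This gives (4)x + (-16) = 0, so x = 4.

4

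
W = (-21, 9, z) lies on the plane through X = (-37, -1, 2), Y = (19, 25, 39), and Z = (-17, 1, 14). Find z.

The plane through X, Y, Z has equation 238x + 68y − 408z = -9690.
Substituting W: (-408)z + (-4386) = -9690, so z = 13.

13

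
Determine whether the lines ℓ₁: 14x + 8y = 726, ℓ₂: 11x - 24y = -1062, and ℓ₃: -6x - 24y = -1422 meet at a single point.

Intersecting ℓ₁ and ℓ₂: solving the 2×2 system gives (x, y) = (1116/53, 11427/212).
Substitute into ℓ₃: (-6)(1116/53) + (-24)(11427/212) = -75258/53.
But ℓ₃ requires -1422 ≠ -75258/53, so the three lines have no common point.

No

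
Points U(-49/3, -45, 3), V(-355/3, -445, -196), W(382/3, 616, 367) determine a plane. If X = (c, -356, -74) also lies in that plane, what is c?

-452/3

A normal to the plane is n = UV × UW = (-14061, 25615/3, -29866/3).
X lies in the plane iff n · UX = 0.
This gives (-14061)c + (-2118524) = 0, so c = -452/3.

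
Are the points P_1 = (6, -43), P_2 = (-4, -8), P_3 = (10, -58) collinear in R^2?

P_1P_2 = (-10, 35), P_1P_3 = (4, -15).
If collinear, P_1P_3 would be a scalar multiple of P_1P_2. But (-10)·(-15) ≠ (35)·(4) (difference 10), so they are not parallel; the points are not collinear.

No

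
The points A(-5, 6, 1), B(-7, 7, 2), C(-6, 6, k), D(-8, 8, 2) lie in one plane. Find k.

2

Normal to plane ABD: n = (-1, -1, -1); plane equation n·P = -2.
Requiring n·C = -2: (-1)k + (0) = -2.
So k = 2.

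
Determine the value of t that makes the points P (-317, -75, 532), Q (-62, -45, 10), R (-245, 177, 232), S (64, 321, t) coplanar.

-468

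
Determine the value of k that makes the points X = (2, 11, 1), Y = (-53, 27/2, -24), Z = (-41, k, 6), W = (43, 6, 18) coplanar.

Normal to plane XYW: n = (-165/2, -90, 345/2); plane equation n·P = -1965/2.
Requiring n·Z = -1965/2: (-90)k + (8835/2) = -1965/2.
So k = 60.

60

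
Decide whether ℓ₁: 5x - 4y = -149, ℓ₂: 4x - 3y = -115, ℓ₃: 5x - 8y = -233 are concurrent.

Lines aᵢx + bᵢy = cᵢ with pairwise distinct directions are concurrent exactly when det[aᵢ bᵢ cᵢ] = 0.
Here the determinant is 0.
It vanishes, so the lines are concurrent at (-13, 21).

Yes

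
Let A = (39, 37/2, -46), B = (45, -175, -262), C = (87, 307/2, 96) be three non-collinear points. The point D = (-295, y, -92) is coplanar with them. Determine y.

The plane through A, B, C has equation 1683x − 11220y + 10098z = -606441.
Substituting D: (-11220)y + (-1425501) = -606441, so y = -73.

-73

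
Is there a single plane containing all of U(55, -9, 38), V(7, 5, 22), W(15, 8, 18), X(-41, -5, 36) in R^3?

Yes

The four points are coplanar iff the 3×3 determinant with rows UV, UW, UX is zero.
Rows: (-48, 14, -16), (-40, 17, -20), (-96, 4, -2).
Expanding along the first row: (-48)(46) − (14)(-1840) + (-16)(1472) = 0.
Zero determinant ⇒ coplanar.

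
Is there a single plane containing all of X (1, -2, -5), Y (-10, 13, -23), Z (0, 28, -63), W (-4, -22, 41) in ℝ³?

No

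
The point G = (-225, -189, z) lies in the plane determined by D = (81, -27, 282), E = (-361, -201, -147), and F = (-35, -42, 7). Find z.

Coplanarity requires DE · (DF × DG) = 0.
DE = (-442, -174, -429), DF = (-116, -15, -275); the triple product is linear in z with coefficient -13554 and constant term 2778570.
Setting it to zero: z = 205.

205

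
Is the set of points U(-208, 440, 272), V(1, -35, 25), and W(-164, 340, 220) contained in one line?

UV = (209, -475, -247), UW = (44, -100, -52).
Each component of UW is 4/19 times the corresponding component of UV, so UW = 4/19·UV and the points are collinear.

Yes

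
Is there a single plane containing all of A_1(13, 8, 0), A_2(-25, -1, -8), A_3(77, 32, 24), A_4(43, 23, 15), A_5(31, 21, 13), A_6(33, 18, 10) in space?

No

The plane through A_1, A_2, A_3 has normal n = A_1A_2 × A_1A_3 = (-24, 400, -336) and equation n·P = 2888.
Checking the remaining points: n·A_4 = 3128, n·A_5 = 3288, n·A_6 = 3048.
Since n·A_4 = 3128 ≠ 2888, A_4 is off the plane and the points are not all coplanar.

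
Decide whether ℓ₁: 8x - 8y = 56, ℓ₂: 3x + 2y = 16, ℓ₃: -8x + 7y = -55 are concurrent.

The three lines meet at one point iff the augmented coefficient matrix [aᵢ bᵢ cᵢ] has rank < 3, i.e. its determinant vanishes.
Here the determinant is 0.
It vanishes, so the lines are concurrent at (6, -1).

Yes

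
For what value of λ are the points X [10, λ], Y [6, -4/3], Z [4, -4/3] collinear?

-4/3

The three points are collinear iff det[XY; XZ] = 0.
This determinant is linear in λ: (-2)λ + (-8/3) = 0, so λ = -4/3.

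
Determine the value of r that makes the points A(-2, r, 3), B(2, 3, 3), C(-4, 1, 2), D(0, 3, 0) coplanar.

3/2

The points are coplanar iff AB · (AC × AD) = 0.
Expanding, this is linear in r: (16)r + (-24) = 0.
So r = 3/2.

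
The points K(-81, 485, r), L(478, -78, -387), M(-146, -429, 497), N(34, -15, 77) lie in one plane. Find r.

-58

Coplanarity ⇔ det[KL; KM; KN] = 0.
Expanding, this is linear in r: (195156)r + (11319048) = 0.
So r = -58.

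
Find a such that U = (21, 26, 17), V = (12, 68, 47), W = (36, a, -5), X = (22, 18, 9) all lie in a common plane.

-24

Coplanarity ⇔ det[UV; UW; UX] = 0.
Expanding, this is linear in a: (42)a + (1008) = 0.
So a = -24.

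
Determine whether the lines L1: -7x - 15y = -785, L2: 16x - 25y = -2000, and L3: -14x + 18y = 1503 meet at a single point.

No

Lines aᵢx + bᵢy = cᵢ with pairwise distinct directions are concurrent exactly when det[aᵢ bᵢ cᵢ] = 0.
Here the determinant is 415.
Nonzero, so no common point exists.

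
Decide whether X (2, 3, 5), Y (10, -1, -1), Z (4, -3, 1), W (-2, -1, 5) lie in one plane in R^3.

With X as base: XY = (8, -4, -6), XZ = (2, -6, -4), XW = (-4, -4, 0).
XZ × XW = (-16, 16, -32).
XY · (XZ × XW) = 0.
The scalar triple product vanishes, so the four points are coplanar.

Yes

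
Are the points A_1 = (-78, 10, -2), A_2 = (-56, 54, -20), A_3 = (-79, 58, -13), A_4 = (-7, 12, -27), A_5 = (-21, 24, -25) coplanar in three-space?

Yes

The plane through A_1, A_2, A_3 has normal n = A_1A_2 × A_1A_3 = (380, 260, 1100) and equation n·P = -29240.
Checking the remaining points: n·A_4 = -29240, n·A_5 = -29240.
All equal -29240, so all 5 points lie in one plane.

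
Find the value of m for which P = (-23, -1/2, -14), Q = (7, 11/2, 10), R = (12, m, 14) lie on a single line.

13/2

Collinearity requires PQ × PR = 0; each component is linear in m.
The x-component gives (-24)m + (156) = 0, so m = 13/2.
The remaining components then also vanish.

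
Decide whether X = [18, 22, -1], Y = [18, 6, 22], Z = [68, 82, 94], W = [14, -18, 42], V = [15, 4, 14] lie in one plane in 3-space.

The plane through X, Y, Z has normal n = XY × XZ = (-2900, 1150, 800) and equation n·P = -27700.
Checking the remaining points: n·W = -27700, n·V = -27700.
All equal -27700, so all 5 points lie in one plane.

Yes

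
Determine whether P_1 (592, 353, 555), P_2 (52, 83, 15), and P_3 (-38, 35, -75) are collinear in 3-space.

P_1P_2 = (-540, -270, -540), P_1P_3 = (-630, -318, -630).
Comparing components 2 and 3: (-270)(-630) − (-540)(-318) = -1620 ≠ 0, so P_1P_2 and P_1P_3 are not parallel and the points are not collinear.

No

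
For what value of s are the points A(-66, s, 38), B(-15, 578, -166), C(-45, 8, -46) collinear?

Direction BC = (-30, -570, 120). From the x-coordinate of A, the parameter along the line is τ = (-66 − (-15))/(-30) = 17/10.
Then s = 578 + 17/10·(-570) = -391.

-391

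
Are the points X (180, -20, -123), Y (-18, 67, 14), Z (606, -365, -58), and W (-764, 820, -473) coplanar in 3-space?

With X as base: XY = (-198, 87, 137), XZ = (426, -345, 65), XW = (-944, 840, -350).
XZ × XW = (66150, 87740, 32160).
XY · (XZ × XW) = -1058400.
Since -1058400 ≠ 0, the four points are not coplanar.

No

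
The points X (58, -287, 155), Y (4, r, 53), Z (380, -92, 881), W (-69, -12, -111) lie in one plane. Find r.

Normal to plane XZW: n = (-251520, -6550, 113315); plane equation n·P = 4855515.
Requiring n·Y = 4855515: (-6550)r + (4999615) = 4855515.
So r = 22.

22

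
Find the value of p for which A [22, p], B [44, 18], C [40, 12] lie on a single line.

-15

Collinearity: (A − B) must be parallel to (C − B) = (-4, -6).
Cross-multiplying the components: (p − 18)·(-4) = (-22)·(-6).
Solving gives p = -15.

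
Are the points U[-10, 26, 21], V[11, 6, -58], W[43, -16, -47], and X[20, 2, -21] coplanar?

A normal to the plane through U, V, W is n = UV × UW = (-1958, -2759, 178).
The plane has equation n·P = -48416. For X: n·X = -48416.
Equal, so X lies in the plane and all four are coplanar.

Yes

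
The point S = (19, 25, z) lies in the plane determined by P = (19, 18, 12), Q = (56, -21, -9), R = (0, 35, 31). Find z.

A normal to the plane is n = PQ × PR = (-384, -304, -112).
S lies in the plane iff n · PS = 0.
This gives (-112)z + (-784) = 0, so z = -7.

-7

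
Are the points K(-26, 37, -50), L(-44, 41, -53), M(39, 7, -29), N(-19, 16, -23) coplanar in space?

A normal to the plane through K, L, M is n = KL × KM = (-6, 183, 280).
The plane has equation n·P = -7073. For N: n·N = -3398.
-3398 ≠ -7073, so N is off the plane.

No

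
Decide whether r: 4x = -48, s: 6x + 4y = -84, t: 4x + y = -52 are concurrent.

Lines aᵢx + bᵢy = cᵢ with pairwise distinct directions are concurrent exactly when det[aᵢ bᵢ cᵢ] = 0.
Here the determinant is -16.
Nonzero, so no common point exists.

No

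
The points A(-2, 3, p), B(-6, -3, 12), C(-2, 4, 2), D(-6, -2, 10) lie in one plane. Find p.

Coplanarity ⇔ det[AB; AC; AD] = 0.
Expanding, this is linear in p: (-4)p + (16) = 0.
So p = 4.

4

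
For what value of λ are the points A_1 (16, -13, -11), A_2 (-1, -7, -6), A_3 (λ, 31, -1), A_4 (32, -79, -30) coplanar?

The points are coplanar iff A_1A_2 · (A_1A_3 × A_1A_4) = 0.
Expanding, this is linear in λ: (-216)λ + (3888) = 0.
So λ = 18.

18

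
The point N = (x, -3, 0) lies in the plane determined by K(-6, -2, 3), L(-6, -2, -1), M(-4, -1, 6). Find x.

A normal to the plane is n = KL × KM = (4, -8, 0).
N lies in the plane iff n · KN = 0.
This gives (4)x + (32) = 0, so x = -8.

-8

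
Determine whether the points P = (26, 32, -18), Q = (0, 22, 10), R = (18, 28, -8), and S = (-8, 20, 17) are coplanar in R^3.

Yes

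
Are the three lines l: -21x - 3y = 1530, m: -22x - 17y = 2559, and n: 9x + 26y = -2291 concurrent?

Intersecting l and m: solving the 2×2 system gives (x, y) = (-63, -69).
Substitute into n: (9)(-63) + (26)(-69) = -2361.
But n requires -2291 ≠ -2361, so the three lines have no common point.

No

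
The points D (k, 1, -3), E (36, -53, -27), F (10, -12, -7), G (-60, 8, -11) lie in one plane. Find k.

-8

Coplanarity ⇔ det[DE; DF; DG] = 0.
Expanding, this is linear in k: (564)k + (4512) = 0.
So k = -8.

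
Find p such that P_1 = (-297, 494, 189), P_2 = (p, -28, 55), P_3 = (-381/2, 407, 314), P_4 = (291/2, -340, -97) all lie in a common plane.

-5/2

Normal to plane P_1P_3P_4: n = (129132, 171543/2, -100647/2); plane equation n·P = -10984449/2.
Requiring n·P_2 = -10984449/2: (129132)p + (-10338789/2) = -10984449/2.
So p = -5/2.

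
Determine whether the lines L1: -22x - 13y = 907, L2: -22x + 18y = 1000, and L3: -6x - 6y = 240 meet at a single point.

The three lines meet at one point iff the augmented coefficient matrix [aᵢ bᵢ cᵢ] has rank < 3, i.e. its determinant vanishes.
Here the determinant is 0.
It vanishes, so the lines are concurrent at (-43, 3).

Yes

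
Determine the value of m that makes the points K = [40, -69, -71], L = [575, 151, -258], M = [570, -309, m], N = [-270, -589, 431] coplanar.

203

Coplanarity ⇔ det[KL; KM; KN] = 0.
Expanding, this is linear in m: (210000)m + (-42630000) = 0.
So m = 203.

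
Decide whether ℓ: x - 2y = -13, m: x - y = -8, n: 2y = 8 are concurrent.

No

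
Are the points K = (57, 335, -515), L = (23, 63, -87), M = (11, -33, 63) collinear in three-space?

KL = (-34, -272, 428), KM = (-46, -368, 578).
KL × KM = (288, -36, 0).
The cross product is nonzero, so the points do not lie on one line.

No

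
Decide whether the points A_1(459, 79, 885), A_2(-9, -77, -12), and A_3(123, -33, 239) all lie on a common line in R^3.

A_1A_2 = (-468, -156, -897), A_1A_3 = (-336, -112, -646).
A_1A_2 × A_1A_3 = (312, -936, 0).
The cross product is nonzero, so the points do not lie on one line.

No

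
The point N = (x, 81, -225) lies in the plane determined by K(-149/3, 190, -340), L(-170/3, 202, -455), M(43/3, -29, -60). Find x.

-56/3

A normal to the plane is n = KL × KM = (-21825, -5400, 765).
N lies in the plane iff n · KN = 0.
This gives (-21825)x + (-407400) = 0, so x = -56/3.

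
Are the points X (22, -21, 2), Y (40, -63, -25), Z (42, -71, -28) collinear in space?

No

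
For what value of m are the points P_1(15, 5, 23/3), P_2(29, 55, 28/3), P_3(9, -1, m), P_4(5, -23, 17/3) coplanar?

16/3

Normal to plane P_1P_2P_4: n = (-160/3, 34/3, 108); plane equation n·P = 254/3.
Requiring n·P_3 = 254/3: (108)m + (-1474/3) = 254/3.
So m = 16/3.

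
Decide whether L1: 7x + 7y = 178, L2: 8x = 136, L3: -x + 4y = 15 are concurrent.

No

Lines aᵢx + bᵢy = cᵢ with pairwise distinct directions are concurrent exactly when det[aᵢ bᵢ cᵢ] = 0.
Here the determinant is 96.
Nonzero, so no common point exists.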